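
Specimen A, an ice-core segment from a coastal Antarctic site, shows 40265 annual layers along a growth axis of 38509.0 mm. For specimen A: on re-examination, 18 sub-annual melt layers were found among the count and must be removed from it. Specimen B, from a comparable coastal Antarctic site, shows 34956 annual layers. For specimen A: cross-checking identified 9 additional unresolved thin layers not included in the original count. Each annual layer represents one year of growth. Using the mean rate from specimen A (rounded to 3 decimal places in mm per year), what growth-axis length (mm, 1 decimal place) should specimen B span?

33452.9 mm

Specimen A: true annual layer count = 40265 − 18 + 9 = 40256.
A: 38509.0 mm over 40256 years gives 38509.0 / 40256 ≈ 0.957 mm/yr.
For B, 0.957 mm/year × 34956 years = 33452.9 mm.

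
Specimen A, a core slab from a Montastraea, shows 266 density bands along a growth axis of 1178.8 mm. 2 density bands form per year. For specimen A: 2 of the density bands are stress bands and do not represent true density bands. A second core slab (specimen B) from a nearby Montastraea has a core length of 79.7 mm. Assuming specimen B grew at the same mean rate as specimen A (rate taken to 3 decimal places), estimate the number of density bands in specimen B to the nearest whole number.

18 density bands

Specimen A: true density band count = 266 − 2 = 264.
Specimen A: dividing by 2 density bands per year: 264 / 2 = 132 years.
A: Mean rate = 1178.8 mm / 132 years ≈ 8.930 mm per year.
For B, 79.7 / 8.930 = 8.92 years; at 2 density bands per year that is 8.92 × 2 ≈ 18 density bands.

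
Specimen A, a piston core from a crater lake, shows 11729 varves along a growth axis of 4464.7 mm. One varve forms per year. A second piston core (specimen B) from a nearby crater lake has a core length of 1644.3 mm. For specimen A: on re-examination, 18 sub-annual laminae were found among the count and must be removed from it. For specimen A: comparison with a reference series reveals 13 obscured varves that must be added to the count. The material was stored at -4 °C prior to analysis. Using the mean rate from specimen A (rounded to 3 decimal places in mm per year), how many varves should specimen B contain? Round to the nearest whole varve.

Specimen A: correcting the raw count gives 11729 − 18 + 13 = 11724 true varves.
A: Mean rate = 4464.7 mm / 11724 years ≈ 0.381 mm/year.
B spans 1644.3 / 0.381 = 4315.75 years ≈ 4316 varves.

4316 varves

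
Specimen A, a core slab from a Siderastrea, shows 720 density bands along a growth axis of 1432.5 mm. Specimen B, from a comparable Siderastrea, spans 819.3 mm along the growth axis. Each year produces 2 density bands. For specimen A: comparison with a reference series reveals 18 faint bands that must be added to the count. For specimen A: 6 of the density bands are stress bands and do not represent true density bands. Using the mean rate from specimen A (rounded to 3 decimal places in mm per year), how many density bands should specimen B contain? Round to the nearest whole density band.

Specimen A: adjusted count: 720 − 6 + 18 = 732 density bands.
Specimen A: with 2 density bands per year, 732 / 2 = 366 years.
A: 1432.5 mm over 366 years gives 1432.5 / 366 ≈ 3.914 mm per year.
For B, 819.3 / 3.914 = 209.33 years; at 2 density bands per year that is 209.33 × 2 ≈ 419 density bands.

419 density bands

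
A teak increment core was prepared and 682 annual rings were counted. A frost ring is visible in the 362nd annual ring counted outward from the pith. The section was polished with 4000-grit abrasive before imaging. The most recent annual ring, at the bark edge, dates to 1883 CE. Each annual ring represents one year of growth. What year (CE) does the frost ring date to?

1563 CE

Between annual ring 362 and the bark edge there are 682 − 362 = 320 annual rings.
1883 − 320 = 1563 CE.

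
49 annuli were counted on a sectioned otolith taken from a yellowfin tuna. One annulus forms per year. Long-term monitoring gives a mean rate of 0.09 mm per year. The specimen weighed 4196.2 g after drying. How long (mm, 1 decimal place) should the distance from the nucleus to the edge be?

49 years of growth are recorded.
49 years at 0.09 mm/year gives 0.09 × 49 = 4.4 mm.

4.4 mm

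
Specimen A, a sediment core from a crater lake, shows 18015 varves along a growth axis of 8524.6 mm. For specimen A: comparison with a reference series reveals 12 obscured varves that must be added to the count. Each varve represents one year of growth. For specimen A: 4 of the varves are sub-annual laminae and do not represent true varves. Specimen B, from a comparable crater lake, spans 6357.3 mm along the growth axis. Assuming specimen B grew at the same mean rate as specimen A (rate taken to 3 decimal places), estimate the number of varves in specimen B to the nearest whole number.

Specimen A: adjusted count: 18015 − 4 + 12 = 18023 varves.
A: 8524.6 mm over 18023 years gives 8524.6 / 18023 ≈ 0.473 mm per year.
B spans 6357.3 / 0.473 = 13440.38 years ≈ 13440 varves.

13440 varves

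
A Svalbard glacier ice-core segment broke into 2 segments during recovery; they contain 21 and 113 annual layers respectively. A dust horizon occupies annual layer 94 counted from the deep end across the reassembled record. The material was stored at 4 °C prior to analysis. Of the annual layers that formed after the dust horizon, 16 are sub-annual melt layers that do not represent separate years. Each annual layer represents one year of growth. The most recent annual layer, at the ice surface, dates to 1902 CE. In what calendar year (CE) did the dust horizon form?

1878 CE

Total annual layers = 21 + 113 = 134.
The dust horizon sits at annual layer 94 from the deep end, so 134 − 94 = 40 annual layers formed after it.
Removing the 16 false annual layers leaves 40 − 16 = 24 true annual layers beyond the dust horizon.
Counting back 24 years from 1902 CE places the dust horizon in 1902 − 24 = 1878 CE.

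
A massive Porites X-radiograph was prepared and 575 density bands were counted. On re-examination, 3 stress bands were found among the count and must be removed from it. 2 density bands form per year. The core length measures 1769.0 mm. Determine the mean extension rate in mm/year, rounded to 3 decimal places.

After corrections the count is 575 − 3 = 572 density bands.
572 density bands at 2 per year is 572 / 2 = 286 years.
1769.0 mm over 286 years gives 1769.0 / 286 ≈ 6.185 mm/year.

6.185 mm/year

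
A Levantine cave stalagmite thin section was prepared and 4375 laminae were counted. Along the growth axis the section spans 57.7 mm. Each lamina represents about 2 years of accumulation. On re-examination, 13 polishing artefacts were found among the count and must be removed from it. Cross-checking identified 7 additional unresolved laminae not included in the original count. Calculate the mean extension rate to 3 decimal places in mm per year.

Correcting the raw count gives 4375 − 13 + 7 = 4369 true laminae.
Multiplying by 2 years per lamina: 4369 × 2 = 8738 years.
Extension rate ≈ 57.7 / 8738 = 0.007 mm per year.

0.007 mm per year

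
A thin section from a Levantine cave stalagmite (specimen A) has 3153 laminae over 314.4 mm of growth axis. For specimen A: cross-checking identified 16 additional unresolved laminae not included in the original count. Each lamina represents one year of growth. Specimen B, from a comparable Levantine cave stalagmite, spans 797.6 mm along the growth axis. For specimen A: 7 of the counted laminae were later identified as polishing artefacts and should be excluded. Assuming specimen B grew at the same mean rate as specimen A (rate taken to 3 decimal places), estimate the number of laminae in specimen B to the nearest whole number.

8057 laminae

Specimen A: after corrections the count is 3153 − 7 + 16 = 3162 laminae.
A: 314.4 mm over 3162 years gives 314.4 / 3162 ≈ 0.099 mm per year.
Specimen B: 797.6 mm / 0.099 mm per year = 8056.57 years ≈ 8057 laminae.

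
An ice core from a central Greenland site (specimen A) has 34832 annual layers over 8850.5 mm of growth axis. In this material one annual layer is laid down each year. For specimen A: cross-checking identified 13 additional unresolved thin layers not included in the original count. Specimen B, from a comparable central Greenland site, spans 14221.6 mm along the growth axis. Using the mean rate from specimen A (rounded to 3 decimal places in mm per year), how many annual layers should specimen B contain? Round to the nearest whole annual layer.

Specimen A: adjusted count: 34832 + 13 = 34845 annual layers.
A: 8850.5 mm over 34845 years gives 8850.5 / 34845 ≈ 0.254 mm/yr.
Specimen B: 14221.6 mm / 0.254 mm per year = 55990.55 years ≈ 55991 annual layers.

55991 annual layers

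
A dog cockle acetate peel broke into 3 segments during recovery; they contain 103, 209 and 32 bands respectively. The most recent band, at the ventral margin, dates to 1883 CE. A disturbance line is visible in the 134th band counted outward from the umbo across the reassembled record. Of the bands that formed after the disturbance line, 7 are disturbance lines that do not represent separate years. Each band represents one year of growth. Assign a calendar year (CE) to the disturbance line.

1680 CE

Total bands = 103 + 209 + 32 = 344.
The disturbance line sits at band 134 from the umbo, so 344 − 134 = 210 bands formed after it.
Excluding 7 false bands: 210 − 7 = 203.
Counting back 203 years from 1883 CE places the disturbance line in 1883 − 203 = 1680 CE.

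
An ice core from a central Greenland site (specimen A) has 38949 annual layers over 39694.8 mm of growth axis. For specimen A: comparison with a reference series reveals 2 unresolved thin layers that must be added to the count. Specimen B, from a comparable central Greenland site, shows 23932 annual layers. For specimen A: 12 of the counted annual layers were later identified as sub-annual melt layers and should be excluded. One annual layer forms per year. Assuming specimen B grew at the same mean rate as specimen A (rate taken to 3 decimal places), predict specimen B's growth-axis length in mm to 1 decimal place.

24386.7 mm

Specimen A: correcting the raw count gives 38949 − 12 + 2 = 38939 true annual layers.
A: Extension rate ≈ 39694.8 / 38939 = 1.019 mm/year.
For B, 1.019 mm/year × 23932 years = 24386.7 mm.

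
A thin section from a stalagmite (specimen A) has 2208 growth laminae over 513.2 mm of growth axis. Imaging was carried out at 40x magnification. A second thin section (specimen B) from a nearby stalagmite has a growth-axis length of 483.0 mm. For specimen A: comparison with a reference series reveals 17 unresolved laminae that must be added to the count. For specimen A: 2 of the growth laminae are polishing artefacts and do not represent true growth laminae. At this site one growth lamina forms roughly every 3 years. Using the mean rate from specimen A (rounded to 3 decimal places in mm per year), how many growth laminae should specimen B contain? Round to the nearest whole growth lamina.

2091 growth laminae

Specimen A: after corrections the count is 2208 − 2 + 17 = 2223 growth laminae.
Specimen A: at 3 years per growth lamina, 2223 × 3 = 6669 years.
A: Extension rate ≈ 513.2 / 6669 = 0.077 mm per year.
B spans 483.0 / 0.077 = 6272.73 years; at 3 years per growth lamina that is 6272.73 / 3 ≈ 2091 growth laminae.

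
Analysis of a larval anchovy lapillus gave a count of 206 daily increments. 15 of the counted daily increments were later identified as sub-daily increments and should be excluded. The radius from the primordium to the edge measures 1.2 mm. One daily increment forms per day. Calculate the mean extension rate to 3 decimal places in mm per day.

Adjusted count: 206 − 15 = 191 daily increments.
1.2 mm over 191 days gives 1.2 / 191 ≈ 0.006 mm per day.

0.006 mm per day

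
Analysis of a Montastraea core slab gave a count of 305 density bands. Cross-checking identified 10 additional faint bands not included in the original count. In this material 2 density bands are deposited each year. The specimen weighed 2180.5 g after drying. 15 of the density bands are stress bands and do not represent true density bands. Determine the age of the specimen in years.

150 years

After corrections the count is 305 − 15 + 10 = 300 density bands.
With 2 density bands per year, 300 / 2 = 150 years.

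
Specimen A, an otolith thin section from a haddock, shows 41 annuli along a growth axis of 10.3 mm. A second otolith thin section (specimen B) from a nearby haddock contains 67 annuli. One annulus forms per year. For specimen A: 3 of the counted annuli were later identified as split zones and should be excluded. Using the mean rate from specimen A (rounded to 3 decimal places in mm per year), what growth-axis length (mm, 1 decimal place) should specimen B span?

18.2 mm

Specimen A: after corrections the count is 41 − 3 = 38 annuli.
A: Extension rate ≈ 10.3 / 38 = 0.271 mm/yr.
B's length ≈ 0.271 × 67 = 18.2 mm.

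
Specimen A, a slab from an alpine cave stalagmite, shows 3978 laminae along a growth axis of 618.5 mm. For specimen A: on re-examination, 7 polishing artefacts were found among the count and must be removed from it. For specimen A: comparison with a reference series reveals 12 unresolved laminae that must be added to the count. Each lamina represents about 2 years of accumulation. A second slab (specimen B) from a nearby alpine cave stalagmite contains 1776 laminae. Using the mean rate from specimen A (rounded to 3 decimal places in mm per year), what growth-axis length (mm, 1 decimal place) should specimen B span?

Specimen A: adjusted count: 3978 − 7 + 12 = 3983 laminae.
Specimen A: 3983 laminae at 2 years each span 3983 × 2 = 7966 years.
A: Extension rate ≈ 618.5 / 7966 = 0.078 mm per year.
Specimen B: multiplying by 2 years per lamina: 1776 × 2 = 3552 years. For B, 0.078 mm/year × 3552 years = 277.1 mm.

277.1 mm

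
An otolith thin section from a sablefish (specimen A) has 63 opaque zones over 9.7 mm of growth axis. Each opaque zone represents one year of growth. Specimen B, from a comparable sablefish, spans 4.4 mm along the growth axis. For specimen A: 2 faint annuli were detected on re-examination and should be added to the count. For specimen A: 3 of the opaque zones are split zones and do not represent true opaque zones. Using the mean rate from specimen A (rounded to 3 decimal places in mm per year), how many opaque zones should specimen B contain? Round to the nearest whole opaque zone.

Specimen A: after corrections the count is 63 − 3 + 2 = 62 opaque zones.
A: 9.7 mm over 62 years gives 9.7 / 62 ≈ 0.156 mm/year.
B spans 4.4 / 0.156 = 28.21 years ≈ 28 opaque zones.

28 opaque zones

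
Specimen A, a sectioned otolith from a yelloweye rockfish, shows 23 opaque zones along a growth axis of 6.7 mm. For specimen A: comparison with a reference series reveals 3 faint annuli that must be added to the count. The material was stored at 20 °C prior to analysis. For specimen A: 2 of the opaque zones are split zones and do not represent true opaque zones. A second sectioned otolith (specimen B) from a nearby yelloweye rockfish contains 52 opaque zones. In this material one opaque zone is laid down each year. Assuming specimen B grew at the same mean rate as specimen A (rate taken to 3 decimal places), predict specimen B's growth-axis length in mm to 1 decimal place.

14.5 mm

Specimen A: adjusted count: 23 − 2 + 3 = 24 opaque zones.
A: Extension rate ≈ 6.7 / 24 = 0.279 mm/year.
B's length ≈ 0.279 × 52 = 14.5 mm.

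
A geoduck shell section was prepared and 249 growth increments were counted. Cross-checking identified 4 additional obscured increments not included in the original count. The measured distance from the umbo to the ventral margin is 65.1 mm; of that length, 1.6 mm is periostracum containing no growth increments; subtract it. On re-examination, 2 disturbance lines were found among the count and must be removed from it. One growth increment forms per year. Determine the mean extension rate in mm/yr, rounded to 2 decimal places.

0.25 mm/yr

Correcting the raw count gives 249 − 2 + 4 = 251 true growth increments.
Net length = 65.1 − 1.6 = 63.5 mm.
Extension rate ≈ 63.5 / 251 = 0.25 mm/yr.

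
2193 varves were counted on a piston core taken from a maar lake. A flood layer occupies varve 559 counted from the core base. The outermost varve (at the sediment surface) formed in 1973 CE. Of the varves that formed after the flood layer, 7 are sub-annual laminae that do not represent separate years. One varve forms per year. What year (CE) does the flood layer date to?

2193 − 559 = 1634 varves lie beyond the flood layer toward the sediment surface.
1634 − 7 false = 1627 true varves after the flood layer.
Counting back 1627 years from 1973 CE places the flood layer in 1973 − 1627 = 346 CE.

346 CE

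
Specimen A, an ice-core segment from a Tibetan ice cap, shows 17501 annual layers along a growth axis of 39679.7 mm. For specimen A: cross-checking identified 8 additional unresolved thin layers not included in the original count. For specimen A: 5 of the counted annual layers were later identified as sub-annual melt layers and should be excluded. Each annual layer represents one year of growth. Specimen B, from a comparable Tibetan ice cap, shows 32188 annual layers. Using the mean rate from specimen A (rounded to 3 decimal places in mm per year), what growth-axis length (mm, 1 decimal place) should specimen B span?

72970.2 mm

Specimen A: correcting the raw count gives 17501 − 5 + 8 = 17504 true annual layers.
A: Mean rate = 39679.7 mm / 17504 years ≈ 2.267 mm per year.
For B, 2.267 mm/year × 32188 years = 72970.2 mm.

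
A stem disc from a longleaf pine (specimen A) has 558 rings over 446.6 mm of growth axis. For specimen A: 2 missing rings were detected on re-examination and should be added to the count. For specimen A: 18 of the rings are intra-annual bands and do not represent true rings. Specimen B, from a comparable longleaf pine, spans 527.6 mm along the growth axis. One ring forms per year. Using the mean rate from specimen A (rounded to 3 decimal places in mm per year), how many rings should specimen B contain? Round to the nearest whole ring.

Specimen A: correcting the raw count gives 558 − 18 + 2 = 542 true rings.
A: Extension rate ≈ 446.6 / 542 = 0.824 mm/year.
B spans 527.6 / 0.824 = 640.29 years ≈ 640 rings.

640 rings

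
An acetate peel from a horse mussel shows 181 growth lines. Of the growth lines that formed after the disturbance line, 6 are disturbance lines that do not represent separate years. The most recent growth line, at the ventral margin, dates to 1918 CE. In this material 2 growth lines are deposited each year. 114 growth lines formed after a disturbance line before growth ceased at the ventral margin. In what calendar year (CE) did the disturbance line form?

114 growth lines post-date the disturbance line.
Excluding 6 false growth lines: 114 − 6 = 108.
Dividing by 2 growth lines per year: 108 / 2 = 54 years.
Counting back 54 years from 1918 CE places the disturbance line in 1918 − 54 = 1864 CE.

1864 CE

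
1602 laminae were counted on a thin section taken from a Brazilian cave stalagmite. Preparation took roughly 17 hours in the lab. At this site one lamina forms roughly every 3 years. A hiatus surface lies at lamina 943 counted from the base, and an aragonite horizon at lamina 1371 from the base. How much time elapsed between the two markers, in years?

1284 yr

1371 − 943 = 428 laminae lie between the two events.
428 laminae at 3 years each span 428 × 3 = 1284 years.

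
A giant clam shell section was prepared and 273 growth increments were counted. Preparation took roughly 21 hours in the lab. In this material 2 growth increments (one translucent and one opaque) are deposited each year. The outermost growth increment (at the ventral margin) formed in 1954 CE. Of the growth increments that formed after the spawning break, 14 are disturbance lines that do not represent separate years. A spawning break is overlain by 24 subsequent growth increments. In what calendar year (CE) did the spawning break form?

There are 24 growth increments younger than the spawning break.
Excluding 14 false growth increments: 24 − 14 = 10.
With 2 growth increments per year, 10 / 2 = 5 years.
The growth increment at the ventral margin is 1954 CE, so the spawning break dates to 1954 − 5 = 1949 CE.

1949 CE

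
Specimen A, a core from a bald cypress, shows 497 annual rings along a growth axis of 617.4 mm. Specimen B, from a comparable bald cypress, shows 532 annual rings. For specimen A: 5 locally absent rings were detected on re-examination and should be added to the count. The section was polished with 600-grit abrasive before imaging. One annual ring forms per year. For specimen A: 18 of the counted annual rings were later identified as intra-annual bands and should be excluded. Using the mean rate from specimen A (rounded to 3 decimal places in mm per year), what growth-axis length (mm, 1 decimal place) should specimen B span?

Specimen A: after corrections the count is 497 − 18 + 5 = 484 annual rings.
A: 617.4 mm over 484 years gives 617.4 / 484 ≈ 1.276 mm per year.
B's length ≈ 1.276 × 532 = 678.8 mm.

678.8 mm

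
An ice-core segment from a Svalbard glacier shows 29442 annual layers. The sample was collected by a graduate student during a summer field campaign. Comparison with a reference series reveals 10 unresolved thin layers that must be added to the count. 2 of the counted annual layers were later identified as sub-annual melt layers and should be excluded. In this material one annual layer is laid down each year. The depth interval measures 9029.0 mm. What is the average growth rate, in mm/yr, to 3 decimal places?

0.307 mm/yr

True annual layer count = 29442 − 2 + 10 = 29450.
Mean rate = 9029.0 mm / 29450 years ≈ 0.307 mm/yr.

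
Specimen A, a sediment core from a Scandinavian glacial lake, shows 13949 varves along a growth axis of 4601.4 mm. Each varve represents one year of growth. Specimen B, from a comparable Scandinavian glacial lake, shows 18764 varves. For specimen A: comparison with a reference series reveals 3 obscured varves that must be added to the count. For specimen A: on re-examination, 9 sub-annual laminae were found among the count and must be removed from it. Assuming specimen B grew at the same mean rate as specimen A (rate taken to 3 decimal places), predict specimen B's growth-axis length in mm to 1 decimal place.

6192.1 mm

Specimen A: correcting the raw count gives 13949 − 9 + 3 = 13943 true varves.
A: Extension rate ≈ 4601.4 / 13943 = 0.330 mm/year.
For B, 0.330 mm/year × 18764 years = 6192.1 mm.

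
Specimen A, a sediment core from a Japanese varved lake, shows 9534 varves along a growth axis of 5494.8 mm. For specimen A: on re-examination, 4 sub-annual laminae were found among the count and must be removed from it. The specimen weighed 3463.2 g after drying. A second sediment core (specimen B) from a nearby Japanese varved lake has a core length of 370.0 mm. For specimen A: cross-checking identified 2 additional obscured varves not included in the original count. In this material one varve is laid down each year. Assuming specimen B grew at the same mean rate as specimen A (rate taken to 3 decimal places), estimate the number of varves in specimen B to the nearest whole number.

Specimen A: true varve count = 9534 − 4 + 2 = 9532.
A: Extension rate ≈ 5494.8 / 9532 = 0.576 mm/year.
B spans 370.0 / 0.576 = 642.36 years ≈ 642 varves.

642 varves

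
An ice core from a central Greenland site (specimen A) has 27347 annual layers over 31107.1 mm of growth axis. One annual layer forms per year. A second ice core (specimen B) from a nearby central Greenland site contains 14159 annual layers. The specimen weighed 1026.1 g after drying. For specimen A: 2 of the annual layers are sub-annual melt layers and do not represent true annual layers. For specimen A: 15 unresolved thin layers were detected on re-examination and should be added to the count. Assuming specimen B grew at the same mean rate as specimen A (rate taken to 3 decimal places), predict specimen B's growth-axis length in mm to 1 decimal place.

16098.8 mm

Specimen A: true annual layer count = 27347 − 2 + 15 = 27360.
A: Extension rate ≈ 31107.1 / 27360 = 1.137 mm/yr.
B's length ≈ 1.137 × 14159 = 16098.8 mm.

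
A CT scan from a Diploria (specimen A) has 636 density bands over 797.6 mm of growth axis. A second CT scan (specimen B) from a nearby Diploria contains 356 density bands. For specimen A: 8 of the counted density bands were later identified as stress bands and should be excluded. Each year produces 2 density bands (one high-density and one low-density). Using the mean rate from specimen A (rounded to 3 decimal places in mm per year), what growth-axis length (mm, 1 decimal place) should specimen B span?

452.1 mm

Specimen A: after corrections the count is 636 − 8 = 628 density bands.
Specimen A: dividing by 2 density bands per year: 628 / 2 = 314 years.
A: 797.6 mm over 314 years gives 797.6 / 314 ≈ 2.540 mm/yr.
Specimen B: 356 density bands at 2 per year is 356 / 2 = 178 years. For B, 2.540 mm/year × 178 years = 452.1 mm.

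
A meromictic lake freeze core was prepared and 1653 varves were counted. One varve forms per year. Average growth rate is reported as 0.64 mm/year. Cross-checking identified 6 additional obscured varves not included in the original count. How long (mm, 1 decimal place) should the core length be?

After corrections the count is 1653 + 6 = 1659 varves.
Length ≈ 0.64 × 1659 = 1061.8 mm.

1061.8 mm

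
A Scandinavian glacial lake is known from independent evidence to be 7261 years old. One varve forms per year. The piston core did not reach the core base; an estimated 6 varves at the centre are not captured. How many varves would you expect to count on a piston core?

7255 varves

At one varve per year, 7261 years correspond to 7261 varves.
Less the 6 uncaptured varves: 7261 − 6 = 7255.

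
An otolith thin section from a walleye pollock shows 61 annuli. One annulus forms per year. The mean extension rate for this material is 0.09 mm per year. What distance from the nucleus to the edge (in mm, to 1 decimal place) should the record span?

5.5 mm

61 years of growth are recorded.
Length ≈ 0.09 × 61 = 5.5 mm.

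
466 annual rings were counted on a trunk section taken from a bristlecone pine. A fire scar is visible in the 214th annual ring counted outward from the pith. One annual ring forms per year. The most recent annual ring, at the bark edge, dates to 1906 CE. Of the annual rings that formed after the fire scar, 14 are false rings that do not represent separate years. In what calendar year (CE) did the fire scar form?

1668 CE

Between annual ring 214 and the bark edge there are 466 − 214 = 252 annual rings.
Excluding 14 false annual rings: 252 − 14 = 238.
Counting back 238 years from 1906 CE places the fire scar in 1906 − 238 = 1668 CE.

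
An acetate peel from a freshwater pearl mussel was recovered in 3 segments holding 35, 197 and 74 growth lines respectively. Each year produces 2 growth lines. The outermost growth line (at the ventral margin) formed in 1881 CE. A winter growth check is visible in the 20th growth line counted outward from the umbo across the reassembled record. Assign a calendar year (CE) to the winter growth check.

Total growth lines = 35 + 197 + 74 = 306.
The winter growth check sits at growth line 20 from the umbo, so 306 − 20 = 286 growth lines formed after it.
286 growth lines at 2 per year is 286 / 2 = 143 years.
The growth line at the ventral margin is 1881 CE, so the winter growth check dates to 1881 − 143 = 1738 CE.

1738 CE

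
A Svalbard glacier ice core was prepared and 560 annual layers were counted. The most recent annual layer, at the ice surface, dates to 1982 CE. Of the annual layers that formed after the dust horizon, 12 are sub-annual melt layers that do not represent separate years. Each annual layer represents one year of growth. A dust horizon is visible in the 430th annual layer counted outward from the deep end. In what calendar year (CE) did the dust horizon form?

560 − 430 = 130 annual layers lie beyond the dust horizon toward the ice surface.
130 − 12 false = 118 true annual layers after the dust horizon.
The annual layer at the ice surface is 1982 CE, so the dust horizon dates to 1982 − 118 = 1864 CE.

1864 CE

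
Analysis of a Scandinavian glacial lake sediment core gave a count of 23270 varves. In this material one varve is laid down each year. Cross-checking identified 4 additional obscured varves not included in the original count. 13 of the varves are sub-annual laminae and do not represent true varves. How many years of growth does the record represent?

23261 years

Correcting the raw count gives 23270 − 13 + 4 = 23261 true varves.
With a one-to-one varve periodicity this is 23261 years.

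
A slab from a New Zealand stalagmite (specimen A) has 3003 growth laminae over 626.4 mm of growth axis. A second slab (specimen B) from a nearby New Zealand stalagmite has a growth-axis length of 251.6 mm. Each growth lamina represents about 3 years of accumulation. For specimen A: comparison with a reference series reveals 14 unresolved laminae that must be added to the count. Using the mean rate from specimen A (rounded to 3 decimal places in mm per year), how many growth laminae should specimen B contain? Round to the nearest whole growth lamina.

1215 growth laminae

Specimen A: correcting the raw count gives 3003 + 14 = 3017 true growth laminae.
Specimen A: at 3 years per growth lamina, 3017 × 3 = 9051 years.
A: 626.4 mm over 9051 years gives 626.4 / 9051 ≈ 0.069 mm per year.
Specimen B: 251.6 mm / 0.069 mm per year = 3646.38 years; at 3 years per growth lamina that is 3646.38 / 3 ≈ 1215 growth laminae.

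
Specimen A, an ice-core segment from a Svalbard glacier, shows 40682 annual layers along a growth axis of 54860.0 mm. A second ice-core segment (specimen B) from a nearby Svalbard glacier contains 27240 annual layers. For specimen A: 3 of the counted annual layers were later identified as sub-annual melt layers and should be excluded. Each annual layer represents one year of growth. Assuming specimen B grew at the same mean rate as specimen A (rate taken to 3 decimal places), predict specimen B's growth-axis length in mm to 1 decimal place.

Specimen A: adjusted count: 40682 − 3 = 40679 annual layers.
A: Mean rate = 54860.0 mm / 40679 years ≈ 1.349 mm/yr.
B's length ≈ 1.349 × 27240 = 36746.8 mm.

36746.8 mm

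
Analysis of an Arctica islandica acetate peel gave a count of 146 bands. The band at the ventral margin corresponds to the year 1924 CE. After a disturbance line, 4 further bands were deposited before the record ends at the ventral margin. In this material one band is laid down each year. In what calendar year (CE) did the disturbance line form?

4 bands post-date the disturbance line.
Counting back 4 years from 1924 CE places the disturbance line in 1924 − 4 = 1920 CE.

1920 CE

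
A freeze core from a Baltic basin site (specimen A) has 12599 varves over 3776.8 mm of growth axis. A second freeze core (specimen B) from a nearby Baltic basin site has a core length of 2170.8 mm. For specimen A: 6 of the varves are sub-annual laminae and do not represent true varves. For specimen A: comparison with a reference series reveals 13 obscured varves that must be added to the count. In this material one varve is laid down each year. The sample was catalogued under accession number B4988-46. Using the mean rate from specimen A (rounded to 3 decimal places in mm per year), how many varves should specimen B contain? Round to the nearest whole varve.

Specimen A: correcting the raw count gives 12599 − 6 + 13 = 12606 true varves.
A: Mean rate = 3776.8 mm / 12606 years ≈ 0.300 mm per year.
B spans 2170.8 / 0.300 = 7236.00 years ≈ 7236 varves.

7236 varves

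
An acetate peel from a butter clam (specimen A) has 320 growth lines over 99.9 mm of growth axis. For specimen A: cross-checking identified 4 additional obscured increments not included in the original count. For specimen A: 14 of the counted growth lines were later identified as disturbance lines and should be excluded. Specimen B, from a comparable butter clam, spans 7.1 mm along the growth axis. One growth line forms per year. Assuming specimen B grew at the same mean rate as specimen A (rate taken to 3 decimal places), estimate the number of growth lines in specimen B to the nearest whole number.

Specimen A: adjusted count: 320 − 14 + 4 = 310 growth lines.
A: Mean rate = 99.9 mm / 310 years ≈ 0.322 mm/year.
Specimen B: 7.1 mm / 0.322 mm per year = 22.05 years ≈ 22 growth lines.

22 growth lines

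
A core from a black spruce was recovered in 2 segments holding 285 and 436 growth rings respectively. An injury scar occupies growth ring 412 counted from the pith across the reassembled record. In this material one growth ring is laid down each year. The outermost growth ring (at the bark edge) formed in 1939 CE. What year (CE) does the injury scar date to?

1630 CE

Total growth rings = 285 + 436 = 721.
Between growth ring 412 and the bark edge there are 721 − 412 = 309 growth rings.
Counting back 309 years from 1939 CE places the injury scar in 1939 − 309 = 1630 CE.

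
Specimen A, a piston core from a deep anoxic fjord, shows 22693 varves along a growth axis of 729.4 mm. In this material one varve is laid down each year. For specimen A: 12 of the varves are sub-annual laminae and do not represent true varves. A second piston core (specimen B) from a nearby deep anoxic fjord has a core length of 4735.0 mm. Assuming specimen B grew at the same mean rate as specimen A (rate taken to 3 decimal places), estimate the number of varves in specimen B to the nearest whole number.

147969 varves

Specimen A: correcting the raw count gives 22693 − 12 = 22681 true varves.
A: Extension rate ≈ 729.4 / 22681 = 0.032 mm/yr.
Specimen B: 4735.0 mm / 0.032 mm per year = 147968.75 years ≈ 147969 varves.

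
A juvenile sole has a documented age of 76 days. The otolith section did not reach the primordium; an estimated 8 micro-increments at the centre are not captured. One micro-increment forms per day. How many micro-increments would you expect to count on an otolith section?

68 micro-increments

Expected micro-increments over 76 days: 76.
Subtracting the 8 micro-increments not captured gives 76 − 8 = 68 micro-increments in the record.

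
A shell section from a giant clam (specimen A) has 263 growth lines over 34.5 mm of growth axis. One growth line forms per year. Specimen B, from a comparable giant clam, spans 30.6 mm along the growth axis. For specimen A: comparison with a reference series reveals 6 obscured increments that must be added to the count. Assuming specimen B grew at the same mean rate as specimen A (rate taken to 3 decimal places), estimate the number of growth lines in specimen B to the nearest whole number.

Specimen A: correcting the raw count gives 263 + 6 = 269 true growth lines.
A: Extension rate ≈ 34.5 / 269 = 0.128 mm per year.
B spans 30.6 / 0.128 = 239.06 years ≈ 239 growth lines.

239 growth lines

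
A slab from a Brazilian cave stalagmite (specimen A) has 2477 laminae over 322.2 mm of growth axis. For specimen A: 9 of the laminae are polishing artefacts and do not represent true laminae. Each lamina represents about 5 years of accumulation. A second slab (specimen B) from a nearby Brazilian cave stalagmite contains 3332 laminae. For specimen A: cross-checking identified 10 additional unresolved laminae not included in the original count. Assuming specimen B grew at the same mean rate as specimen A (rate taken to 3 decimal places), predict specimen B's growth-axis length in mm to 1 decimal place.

433.2 mm

Specimen A: true lamina count = 2477 − 9 + 10 = 2478.
Specimen A: multiplying by 5 years per lamina: 2478 × 5 = 12390 years.
A: Mean rate = 322.2 mm / 12390 years ≈ 0.026 mm/year.
Specimen B: at 5 years per lamina, 3332 × 5 = 16660 years. For B, 0.026 mm/year × 16660 years = 433.2 mm.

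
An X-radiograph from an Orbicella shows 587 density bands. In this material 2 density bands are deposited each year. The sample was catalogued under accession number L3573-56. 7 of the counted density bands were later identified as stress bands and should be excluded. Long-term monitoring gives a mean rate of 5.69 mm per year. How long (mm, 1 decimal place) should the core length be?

Adjusted count: 587 − 7 = 580 density bands.
580 density bands at 2 per year is 580 / 2 = 290 years.
290 years at 5.69 mm/year gives 5.69 × 290 = 1650.1 mm.

1650.1 mm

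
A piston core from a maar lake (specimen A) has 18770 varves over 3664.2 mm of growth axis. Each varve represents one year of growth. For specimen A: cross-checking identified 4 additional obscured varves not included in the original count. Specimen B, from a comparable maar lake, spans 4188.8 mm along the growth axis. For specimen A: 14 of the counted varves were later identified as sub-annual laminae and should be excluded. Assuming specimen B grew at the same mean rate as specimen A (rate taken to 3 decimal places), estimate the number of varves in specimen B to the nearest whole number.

21481 varves

Specimen A: correcting the raw count gives 18770 − 14 + 4 = 18760 true varves.
A: Mean rate = 3664.2 mm / 18760 years ≈ 0.195 mm per year.
B spans 4188.8 / 0.195 = 21481.03 years ≈ 21481 varves.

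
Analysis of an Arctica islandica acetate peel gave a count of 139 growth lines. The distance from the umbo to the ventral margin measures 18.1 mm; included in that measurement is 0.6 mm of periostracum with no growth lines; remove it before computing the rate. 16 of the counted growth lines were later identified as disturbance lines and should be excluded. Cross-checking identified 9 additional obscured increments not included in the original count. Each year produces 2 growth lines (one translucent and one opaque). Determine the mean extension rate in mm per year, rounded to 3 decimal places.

0.265 mm per year

Adjusted count: 139 − 16 + 9 = 132 growth lines.
132 growth lines at 2 per year is 132 / 2 = 66 years.
The growth record spans 18.1 − 0.6 = 17.5 mm.
Extension rate ≈ 17.5 / 66 = 0.265 mm per year.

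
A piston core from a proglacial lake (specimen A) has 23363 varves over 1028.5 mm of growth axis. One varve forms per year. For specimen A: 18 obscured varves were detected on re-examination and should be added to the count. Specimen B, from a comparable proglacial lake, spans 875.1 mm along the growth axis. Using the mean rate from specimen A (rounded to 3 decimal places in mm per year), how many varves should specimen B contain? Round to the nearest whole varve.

Specimen A: after corrections the count is 23363 + 18 = 23381 varves.
A: Extension rate ≈ 1028.5 / 23381 = 0.044 mm/yr.
Specimen B: 875.1 mm / 0.044 mm per year = 19888.64 years ≈ 19889 varves.

19889 varves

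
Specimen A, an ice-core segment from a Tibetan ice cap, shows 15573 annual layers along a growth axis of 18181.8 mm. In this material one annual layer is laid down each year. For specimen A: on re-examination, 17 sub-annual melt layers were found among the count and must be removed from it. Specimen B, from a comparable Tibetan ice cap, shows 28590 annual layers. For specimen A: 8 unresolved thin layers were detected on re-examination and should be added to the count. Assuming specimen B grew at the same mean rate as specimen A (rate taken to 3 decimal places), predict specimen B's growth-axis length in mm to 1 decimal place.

Specimen A: adjusted count: 15573 − 17 + 8 = 15564 annual layers.
A: Extension rate ≈ 18181.8 / 15564 = 1.168 mm/year.
B's length ≈ 1.168 × 28590 = 33393.1 mm.

33393.1 mm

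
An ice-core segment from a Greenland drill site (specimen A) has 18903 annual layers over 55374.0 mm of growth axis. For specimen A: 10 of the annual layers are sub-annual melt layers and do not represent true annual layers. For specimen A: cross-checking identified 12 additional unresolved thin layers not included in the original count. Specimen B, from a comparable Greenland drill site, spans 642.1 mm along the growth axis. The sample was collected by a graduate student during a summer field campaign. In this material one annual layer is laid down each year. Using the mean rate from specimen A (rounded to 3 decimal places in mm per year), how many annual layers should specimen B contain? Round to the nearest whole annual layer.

219 annual layers

Specimen A: correcting the raw count gives 18903 − 10 + 12 = 18905 true annual layers.
A: Extension rate ≈ 55374.0 / 18905 = 2.929 mm per year.
For B, 642.1 / 2.929 = 219.22 years ≈ 219 annual layers.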